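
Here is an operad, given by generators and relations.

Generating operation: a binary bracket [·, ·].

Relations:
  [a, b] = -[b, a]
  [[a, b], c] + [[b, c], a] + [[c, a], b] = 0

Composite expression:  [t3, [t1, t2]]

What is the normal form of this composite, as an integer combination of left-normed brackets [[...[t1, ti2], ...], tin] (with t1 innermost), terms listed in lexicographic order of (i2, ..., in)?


Skip Jacobi rewriting: expand, keep t1-initial words, read off terms.
Composite bracket: [t3, [t1, t2]]
Full expansion: 4 signed words from ab - ba (2^2 = 4).
Words beginning with t1 determine it all:
  sign of t1t2t3 is -1, so it contributes -[[t1, t2], t3]

-[[t1, t2], t3]


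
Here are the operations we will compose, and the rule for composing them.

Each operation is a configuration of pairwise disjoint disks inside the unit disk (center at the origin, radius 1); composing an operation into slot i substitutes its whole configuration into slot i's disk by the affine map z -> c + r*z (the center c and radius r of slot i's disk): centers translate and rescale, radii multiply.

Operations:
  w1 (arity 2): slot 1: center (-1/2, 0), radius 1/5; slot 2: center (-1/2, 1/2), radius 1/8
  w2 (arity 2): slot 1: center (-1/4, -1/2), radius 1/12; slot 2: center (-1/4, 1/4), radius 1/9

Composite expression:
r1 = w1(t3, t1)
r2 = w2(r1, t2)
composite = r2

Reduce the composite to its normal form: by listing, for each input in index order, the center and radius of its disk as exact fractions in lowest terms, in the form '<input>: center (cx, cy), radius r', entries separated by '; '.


t1: center (-7/24, -11/24), radius 1/96; t2: center (-1/4, 1/4), radius 1/9; t3: center (-7/24, -1/2), radius 1/60

Only the slot chain above each t matters under w2; compose those maps.
input t3: composing its 2 substitution steps yields center (-7/24, -1/2), radius 1/60
input t1: composing its 2 substitution steps yields center (-7/24, -11/24), radius 1/96
input t2: composing its 1 substitution step yields center (-1/4, 1/4), radius 1/9


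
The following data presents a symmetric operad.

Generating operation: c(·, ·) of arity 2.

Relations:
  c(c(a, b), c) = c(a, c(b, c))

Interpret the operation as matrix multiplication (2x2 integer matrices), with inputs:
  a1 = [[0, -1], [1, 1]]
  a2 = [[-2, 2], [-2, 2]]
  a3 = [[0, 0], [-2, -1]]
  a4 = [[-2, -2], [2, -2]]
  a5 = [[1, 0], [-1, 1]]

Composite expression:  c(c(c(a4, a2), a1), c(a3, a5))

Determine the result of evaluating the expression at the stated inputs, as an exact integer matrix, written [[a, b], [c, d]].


[[16, 16], [0, 0]]


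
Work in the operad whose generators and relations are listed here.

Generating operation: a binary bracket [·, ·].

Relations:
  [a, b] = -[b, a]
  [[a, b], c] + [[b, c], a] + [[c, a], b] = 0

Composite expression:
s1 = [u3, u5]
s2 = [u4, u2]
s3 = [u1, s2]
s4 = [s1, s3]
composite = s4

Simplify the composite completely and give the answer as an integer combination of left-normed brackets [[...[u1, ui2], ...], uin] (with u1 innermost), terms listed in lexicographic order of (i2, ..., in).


[[[[u1, u2], u4], u3], u5] - [[[[u1, u2], u4], u5], u3] - [[[[u1, u4], u2], u3], u5] + [[[[u1, u4], u2], u5], u3]

In the tensor algebra, words opening u1 carry the u1-anchored form.
Composite bracket: [[u3, u5], [u1, [u4, u2]]]
The bracket unfolds into 16 signed words via [a, b] = ab - ba (2^4 = 16).
Collect the words opening with u1:
  u1u2u4u3u5 appears with sign +1, giving the term +[[[[u1, u2], u4], u3], u5]
  u1u2u4u5u3 appears with sign -1, giving the term -[[[[u1, u2], u4], u5], u3]
  u1u4u2u3u5 appears with sign -1, giving the term -[[[[u1, u4], u2], u3], u5]
  u1u4u2u5u3 appears with sign +1, giving the term +[[[[u1, u4], u2], u5], u3]


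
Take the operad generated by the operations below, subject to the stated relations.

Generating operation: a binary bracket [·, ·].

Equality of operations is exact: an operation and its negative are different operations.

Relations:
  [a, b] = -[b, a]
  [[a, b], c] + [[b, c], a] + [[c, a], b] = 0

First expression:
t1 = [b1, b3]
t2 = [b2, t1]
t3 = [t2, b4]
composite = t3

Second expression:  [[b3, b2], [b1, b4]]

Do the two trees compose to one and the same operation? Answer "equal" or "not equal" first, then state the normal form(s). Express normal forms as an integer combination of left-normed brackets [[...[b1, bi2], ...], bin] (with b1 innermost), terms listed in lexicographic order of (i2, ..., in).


not equal; first: -[[[b1, b3], b2], b4]; second: [[[b1, b4], b2], b3] - [[[b1, b4], b3], b2]

Normal form of the first expression: -[[[b1, b3], b2], b4]
Normal form of the second expression: [[[b1, b4], b2], b3] - [[[b1, b4], b3], b2]
No match — not equal.


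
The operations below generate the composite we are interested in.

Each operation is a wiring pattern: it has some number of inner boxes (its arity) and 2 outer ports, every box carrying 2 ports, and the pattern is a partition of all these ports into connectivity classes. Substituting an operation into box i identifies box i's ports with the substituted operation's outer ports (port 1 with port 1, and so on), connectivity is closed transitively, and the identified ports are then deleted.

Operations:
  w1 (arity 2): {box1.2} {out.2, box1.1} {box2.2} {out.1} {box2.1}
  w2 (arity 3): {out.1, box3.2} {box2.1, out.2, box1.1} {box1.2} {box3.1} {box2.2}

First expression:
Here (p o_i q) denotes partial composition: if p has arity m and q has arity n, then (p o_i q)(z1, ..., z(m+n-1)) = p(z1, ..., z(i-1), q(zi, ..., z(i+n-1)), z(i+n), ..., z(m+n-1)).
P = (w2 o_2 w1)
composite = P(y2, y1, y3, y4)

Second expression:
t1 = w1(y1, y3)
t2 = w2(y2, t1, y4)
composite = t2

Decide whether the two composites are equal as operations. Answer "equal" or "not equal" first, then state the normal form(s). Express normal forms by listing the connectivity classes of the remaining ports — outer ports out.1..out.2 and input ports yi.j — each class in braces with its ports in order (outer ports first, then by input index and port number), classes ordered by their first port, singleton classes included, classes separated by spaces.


equal — both sides give {out.1, y4.2} {out.2, y2.1} {y1.1} {y1.2} {y2.2} {y3.1} {y3.2} {y4.1}

The first expression reduces to {out.1, y4.2} {out.2, y2.1} {y1.1} {y1.2} {y2.2} {y3.1} {y3.2} {y4.1}
The second expression reduces to {out.1, y4.2} {out.2, y2.1} {y1.1} {y1.2} {y2.2} {y3.1} {y3.2} {y4.1}
The normal forms match — equal.


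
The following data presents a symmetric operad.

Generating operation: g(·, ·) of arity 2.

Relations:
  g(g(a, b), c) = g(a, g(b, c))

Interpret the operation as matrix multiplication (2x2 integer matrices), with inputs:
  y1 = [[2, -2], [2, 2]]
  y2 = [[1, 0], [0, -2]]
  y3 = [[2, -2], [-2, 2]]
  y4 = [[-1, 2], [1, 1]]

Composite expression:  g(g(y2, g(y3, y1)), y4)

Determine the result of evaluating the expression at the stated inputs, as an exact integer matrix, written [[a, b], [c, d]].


[[-8, -8], [-16, -16]]


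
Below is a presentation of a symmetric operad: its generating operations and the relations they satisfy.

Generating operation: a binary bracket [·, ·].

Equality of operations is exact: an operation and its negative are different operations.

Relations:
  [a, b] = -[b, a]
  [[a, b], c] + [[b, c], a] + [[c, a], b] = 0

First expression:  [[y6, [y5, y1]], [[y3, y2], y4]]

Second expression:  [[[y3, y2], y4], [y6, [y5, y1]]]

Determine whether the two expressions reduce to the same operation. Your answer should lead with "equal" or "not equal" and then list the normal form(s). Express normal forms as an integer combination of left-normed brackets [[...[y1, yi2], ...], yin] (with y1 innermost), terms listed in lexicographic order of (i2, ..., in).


not equal; first: -[[[[[y1, y5], y6], y2], y3], y4] + [[[[[y1, y5], y6], y3], y2], y4] + [[[[[y1, y5], y6], y4], y2], y3] - [[[[[y1, y5], y6], y4], y3], y2]; second: [[[[[y1, y5], y6], y2], y3], y4] - [[[[[y1, y5], y6], y3], y2], y4] - [[[[[y1, y5], y6], y4], y2], y3] + [[[[[y1, y5], y6], y4], y3], y2]

The first expression, normalized: -[[[[[y1, y5], y6], y2], y3], y4] + [[[[[y1, y5], y6], y3], y2], y4] + [[[[[y1, y5], y6], y4], y2], y3] - [[[[[y1, y5], y6], y4], y3], y2]
The second expression, normalized: [[[[[y1, y5], y6], y2], y3], y4] - [[[[[y1, y5], y6], y3], y2], y4] - [[[[[y1, y5], y6], y4], y2], y3] + [[[[[y1, y5], y6], y4], y3], y2]
The forms do not match — not equal.


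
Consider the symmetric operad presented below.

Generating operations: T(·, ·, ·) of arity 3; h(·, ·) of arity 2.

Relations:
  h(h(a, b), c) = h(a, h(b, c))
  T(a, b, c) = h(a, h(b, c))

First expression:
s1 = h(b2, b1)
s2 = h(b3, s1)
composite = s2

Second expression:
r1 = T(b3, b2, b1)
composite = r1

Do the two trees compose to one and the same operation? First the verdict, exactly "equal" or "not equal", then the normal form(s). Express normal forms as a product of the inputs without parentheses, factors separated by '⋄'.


The first expression reduces to b3 ⋄ b2 ⋄ b1
The second expression reduces to b3 ⋄ b2 ⋄ b1
One common form — equal.

equal; the common form is b3 ⋄ b2 ⋄ b1


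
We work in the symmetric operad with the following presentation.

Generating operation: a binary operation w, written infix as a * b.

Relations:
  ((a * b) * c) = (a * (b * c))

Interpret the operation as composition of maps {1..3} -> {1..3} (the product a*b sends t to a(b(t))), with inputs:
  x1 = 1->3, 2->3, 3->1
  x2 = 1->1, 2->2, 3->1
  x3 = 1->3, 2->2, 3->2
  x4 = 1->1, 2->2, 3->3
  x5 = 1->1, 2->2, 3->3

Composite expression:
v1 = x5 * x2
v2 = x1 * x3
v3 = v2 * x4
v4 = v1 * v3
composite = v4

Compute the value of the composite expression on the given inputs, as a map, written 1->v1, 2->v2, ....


1->1, 2->1, 3->1

(x5 * x2) = 1->1, 2->2, 3->1
(x1 * x3) = 1->1, 2->3, 3->3
((x1 * x3) * x4) = 1->1, 2->3, 3->3
((x5 * x2) * ((x1 * x3) * x4)) = 1->1, 2->1, 3->1


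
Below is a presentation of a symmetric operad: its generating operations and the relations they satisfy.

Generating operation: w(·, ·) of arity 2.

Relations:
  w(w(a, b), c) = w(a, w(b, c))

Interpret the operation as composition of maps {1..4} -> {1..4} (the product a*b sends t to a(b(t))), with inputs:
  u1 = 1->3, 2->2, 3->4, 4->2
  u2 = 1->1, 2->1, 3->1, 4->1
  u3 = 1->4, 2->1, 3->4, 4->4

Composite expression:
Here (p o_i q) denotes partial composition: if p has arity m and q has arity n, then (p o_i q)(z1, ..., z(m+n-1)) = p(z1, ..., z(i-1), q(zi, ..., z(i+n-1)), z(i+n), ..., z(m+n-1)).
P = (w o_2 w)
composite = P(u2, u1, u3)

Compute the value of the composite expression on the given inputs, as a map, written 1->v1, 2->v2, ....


1->1, 2->1, 3->1, 4->1

w(u1, u3) = 1->2, 2->3, 3->2, 4->2
w(u2, w(u1, u3)) = 1->1, 2->1, 3->1, 4->1


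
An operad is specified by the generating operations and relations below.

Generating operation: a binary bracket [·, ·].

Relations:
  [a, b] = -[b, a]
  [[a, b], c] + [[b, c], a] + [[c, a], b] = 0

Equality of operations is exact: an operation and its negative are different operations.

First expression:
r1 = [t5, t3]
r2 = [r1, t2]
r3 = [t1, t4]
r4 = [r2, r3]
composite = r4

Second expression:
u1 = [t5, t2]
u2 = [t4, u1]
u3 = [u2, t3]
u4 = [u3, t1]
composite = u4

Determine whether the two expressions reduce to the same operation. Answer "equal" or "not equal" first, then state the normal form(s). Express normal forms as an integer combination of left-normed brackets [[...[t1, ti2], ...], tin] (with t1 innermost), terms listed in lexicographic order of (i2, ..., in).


not equal; first: -[[[[t1, t4], t2], t3], t5] + [[[[t1, t4], t2], t5], t3] + [[[[t1, t4], t3], t5], t2] - [[[[t1, t4], t5], t3], t2]; second: -[[[[t1, t2], t5], t4], t3] + [[[[t1, t3], t2], t5], t4] - [[[[t1, t3], t4], t2], t5] + [[[[t1, t3], t4], t5], t2] - [[[[t1, t3], t5], t2], t4] + [[[[t1, t4], t2], t5], t3] - [[[[t1, t4], t5], t2], t3] + [[[[t1, t5], t2], t4], t3]

The first composite normalizes to -[[[[t1, t4], t2], t3], t5] + [[[[t1, t4], t2], t5], t3] + [[[[t1, t4], t3], t5], t2] - [[[[t1, t4], t5], t3], t2]
The second composite normalizes to -[[[[t1, t2], t5], t4], t3] + [[[[t1, t3], t2], t5], t4] - [[[[t1, t3], t4], t2], t5] + [[[[t1, t3], t4], t5], t2] - [[[[t1, t3], t5], t2], t4] + [[[[t1, t4], t2], t5], t3] - [[[[t1, t4], t5], t2], t3] + [[[[t1, t5], t2], t4], t3]
No match — not equal.


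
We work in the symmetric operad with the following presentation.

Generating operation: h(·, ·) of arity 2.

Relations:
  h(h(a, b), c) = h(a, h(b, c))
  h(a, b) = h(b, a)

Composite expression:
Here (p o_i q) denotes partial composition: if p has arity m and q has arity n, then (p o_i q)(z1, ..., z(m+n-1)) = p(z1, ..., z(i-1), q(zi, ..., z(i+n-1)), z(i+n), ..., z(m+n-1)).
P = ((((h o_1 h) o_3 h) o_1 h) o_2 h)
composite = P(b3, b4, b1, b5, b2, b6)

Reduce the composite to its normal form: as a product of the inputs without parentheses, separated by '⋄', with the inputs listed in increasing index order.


b1 ⋄ b2 ⋄ b3 ⋄ b4 ⋄ b5 ⋄ b6


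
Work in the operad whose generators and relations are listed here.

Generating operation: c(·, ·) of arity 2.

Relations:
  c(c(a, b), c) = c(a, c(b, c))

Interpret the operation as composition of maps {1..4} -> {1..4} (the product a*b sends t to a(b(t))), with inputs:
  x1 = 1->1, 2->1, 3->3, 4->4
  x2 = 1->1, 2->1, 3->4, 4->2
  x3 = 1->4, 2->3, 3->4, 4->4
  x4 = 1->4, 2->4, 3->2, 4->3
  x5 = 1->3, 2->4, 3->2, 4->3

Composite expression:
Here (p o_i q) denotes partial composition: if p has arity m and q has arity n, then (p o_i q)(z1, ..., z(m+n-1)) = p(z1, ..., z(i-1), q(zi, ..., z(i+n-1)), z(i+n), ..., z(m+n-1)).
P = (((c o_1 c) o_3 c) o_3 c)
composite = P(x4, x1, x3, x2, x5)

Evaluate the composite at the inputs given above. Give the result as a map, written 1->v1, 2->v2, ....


c(x4, x1) = 1->4, 2->4, 3->2, 4->3
c(x3, x2) = 1->4, 2->4, 3->4, 4->3
c(c(x3, x2), x5) = 1->4, 2->3, 3->4, 4->4
c(c(x4, x1), c(c(x3, x2), x5)) = 1->3, 2->2, 3->3, 4->3

1->3, 2->2, 3->3, 4->3


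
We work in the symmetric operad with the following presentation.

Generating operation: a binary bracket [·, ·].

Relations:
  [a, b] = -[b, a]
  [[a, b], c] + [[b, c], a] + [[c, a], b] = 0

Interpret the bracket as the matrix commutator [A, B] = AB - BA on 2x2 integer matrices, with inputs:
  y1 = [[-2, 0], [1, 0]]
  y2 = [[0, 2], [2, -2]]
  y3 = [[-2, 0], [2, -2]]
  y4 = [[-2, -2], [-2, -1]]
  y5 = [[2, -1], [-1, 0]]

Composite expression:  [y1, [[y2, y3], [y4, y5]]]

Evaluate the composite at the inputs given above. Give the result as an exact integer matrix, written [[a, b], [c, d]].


[[-40, -80], [120, 40]]

[y2, y3] = [[4, 0], [-4, -4]]
[y4, y5] = [[0, 5], [-5, 0]]
[[y2, y3], [y4, y5]] = [[20, 40], [40, -20]]
[y1, [[y2, y3], [y4, y5]]] = [[-40, -80], [120, 40]]


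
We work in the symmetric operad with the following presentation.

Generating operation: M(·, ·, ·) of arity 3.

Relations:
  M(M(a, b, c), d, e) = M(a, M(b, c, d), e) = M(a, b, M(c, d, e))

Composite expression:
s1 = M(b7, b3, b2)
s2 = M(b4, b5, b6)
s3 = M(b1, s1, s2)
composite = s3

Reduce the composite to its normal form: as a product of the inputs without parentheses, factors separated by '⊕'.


b1 ⊕ b7 ⊕ b3 ⊕ b2 ⊕ b4 ⊕ b5 ⊕ b6


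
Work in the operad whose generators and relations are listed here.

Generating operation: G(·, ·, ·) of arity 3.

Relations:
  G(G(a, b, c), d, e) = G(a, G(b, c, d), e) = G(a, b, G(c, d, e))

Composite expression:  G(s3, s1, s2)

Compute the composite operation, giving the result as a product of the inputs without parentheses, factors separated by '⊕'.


s3 ⊕ s1 ⊕ s2

Under associativity of G, the answer is the s's in reading order.
G(s3, s1, s2) linearizes to s3 ⊕ s1 ⊕ s2


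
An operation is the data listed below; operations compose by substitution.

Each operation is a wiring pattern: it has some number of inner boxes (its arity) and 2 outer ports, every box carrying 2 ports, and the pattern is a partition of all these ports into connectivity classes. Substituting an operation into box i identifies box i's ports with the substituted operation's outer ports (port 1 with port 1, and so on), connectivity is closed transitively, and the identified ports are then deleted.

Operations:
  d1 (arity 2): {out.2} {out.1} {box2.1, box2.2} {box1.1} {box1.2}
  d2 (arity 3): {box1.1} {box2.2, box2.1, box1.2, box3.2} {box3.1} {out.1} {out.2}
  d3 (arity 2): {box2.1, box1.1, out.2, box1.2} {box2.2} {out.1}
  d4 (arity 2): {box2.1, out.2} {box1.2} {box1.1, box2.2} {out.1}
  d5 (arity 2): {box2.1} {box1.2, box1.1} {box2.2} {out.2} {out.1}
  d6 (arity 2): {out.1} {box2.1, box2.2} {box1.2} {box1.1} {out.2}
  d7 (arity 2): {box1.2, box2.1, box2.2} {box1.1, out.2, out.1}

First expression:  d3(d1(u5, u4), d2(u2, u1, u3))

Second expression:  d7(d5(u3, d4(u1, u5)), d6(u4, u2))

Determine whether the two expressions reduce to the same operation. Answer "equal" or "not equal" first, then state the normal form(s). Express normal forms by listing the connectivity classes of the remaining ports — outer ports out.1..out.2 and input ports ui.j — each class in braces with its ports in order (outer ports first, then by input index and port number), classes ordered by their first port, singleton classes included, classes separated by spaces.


not equal: they reduce to {out.1} {out.2} {u1.1, u1.2, u2.2, u3.2} {u2.1} {u3.1} {u4.1, u4.2} {u5.1} {u5.2} and {out.1, out.2} {u1.1, u5.2} {u1.2} {u2.1, u2.2} {u3.1, u3.2} {u4.1} {u4.2} {u5.1}

Reducing the first expression gives {out.1} {out.2} {u1.1, u1.2, u2.2, u3.2} {u2.1} {u3.1} {u4.1, u4.2} {u5.1} {u5.2}
Reducing the second expression gives {out.1, out.2} {u1.1, u5.2} {u1.2} {u2.1, u2.2} {u3.1, u3.2} {u4.1} {u4.2} {u5.1}
No match — not equal.


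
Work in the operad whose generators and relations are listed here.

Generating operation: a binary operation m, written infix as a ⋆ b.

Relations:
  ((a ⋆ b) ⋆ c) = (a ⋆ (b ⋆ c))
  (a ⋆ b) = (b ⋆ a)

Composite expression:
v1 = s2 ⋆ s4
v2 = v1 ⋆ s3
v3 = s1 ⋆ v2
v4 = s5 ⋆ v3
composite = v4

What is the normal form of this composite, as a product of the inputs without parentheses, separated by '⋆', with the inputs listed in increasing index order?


Both nesting and order wash out for m; what remains is which s's occur.
(s2 ⋆ s4) unparenthesizes to s2 ⋆ s4
((s2 ⋆ s4) ⋆ s3) unparenthesizes to s2 ⋆ s4 ⋆ s3
(s1 ⋆ ((s2 ⋆ s4) ⋆ s3)) unparenthesizes to s1 ⋆ s2 ⋆ s4 ⋆ s3
(s5 ⋆ (s1 ⋆ ((s2 ⋆ s4) ⋆ s3))) unparenthesizes to s5 ⋆ s1 ⋆ s2 ⋆ s4 ⋆ s3
putting the inputs in ascending order: s1 ⋆ s2 ⋆ s3 ⋆ s4 ⋆ s5

s1 ⋆ s2 ⋆ s3 ⋆ s4 ⋆ s5


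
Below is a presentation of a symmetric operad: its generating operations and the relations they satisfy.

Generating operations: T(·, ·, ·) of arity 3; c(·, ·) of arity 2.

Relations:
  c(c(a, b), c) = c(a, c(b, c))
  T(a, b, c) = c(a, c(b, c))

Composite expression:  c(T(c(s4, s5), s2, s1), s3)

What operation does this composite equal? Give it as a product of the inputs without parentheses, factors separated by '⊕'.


Key point: c is associative — brackets drop, the s-order remains.
c(s4, s5) reduces to s4 ⊕ s5
T(c(s4, s5), s2, s1) reduces to s4 ⊕ s5 ⊕ s2 ⊕ s1
c(T(c(s4, s5), s2, s1), s3) reduces to s4 ⊕ s5 ⊕ s2 ⊕ s1 ⊕ s3

s4 ⊕ s5 ⊕ s2 ⊕ s1 ⊕ s3


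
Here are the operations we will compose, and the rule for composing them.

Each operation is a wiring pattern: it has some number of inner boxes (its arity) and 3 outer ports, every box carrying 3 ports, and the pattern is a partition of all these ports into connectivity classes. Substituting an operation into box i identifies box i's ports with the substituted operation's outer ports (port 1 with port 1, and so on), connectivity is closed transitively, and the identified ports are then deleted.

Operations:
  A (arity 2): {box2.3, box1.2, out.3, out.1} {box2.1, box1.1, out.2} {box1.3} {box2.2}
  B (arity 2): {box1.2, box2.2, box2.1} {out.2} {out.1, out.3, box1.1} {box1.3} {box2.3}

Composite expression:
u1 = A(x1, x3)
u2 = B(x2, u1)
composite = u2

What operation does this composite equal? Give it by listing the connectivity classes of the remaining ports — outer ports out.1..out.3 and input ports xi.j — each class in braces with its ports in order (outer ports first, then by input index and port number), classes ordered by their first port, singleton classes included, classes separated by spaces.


Connectivity passes through glued B-boundaries; trace each wire chain.
after A, the pattern on (x1, x3) reads {out.1, out.3, x1.2, x3.3} {out.2, x1.1, x3.1} {x1.3} {x3.2} (out.j = its outer ports)
after B, the pattern on (x2, x1, x3) reads {out.1, out.3, x2.1} {out.2} {x1.1, x1.2, x2.2, x3.1, x3.3} {x1.3} {x2.3} {x3.2} (out.j = its outer ports)

{out.1, out.3, x2.1} {out.2} {x1.1, x1.2, x2.2, x3.1, x3.3} {x1.3} {x2.3} {x3.2}


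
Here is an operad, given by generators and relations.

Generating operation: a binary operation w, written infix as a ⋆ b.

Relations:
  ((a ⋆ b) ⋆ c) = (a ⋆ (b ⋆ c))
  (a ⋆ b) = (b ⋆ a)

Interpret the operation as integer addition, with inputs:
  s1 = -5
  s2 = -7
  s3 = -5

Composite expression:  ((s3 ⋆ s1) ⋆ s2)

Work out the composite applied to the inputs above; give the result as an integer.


-17


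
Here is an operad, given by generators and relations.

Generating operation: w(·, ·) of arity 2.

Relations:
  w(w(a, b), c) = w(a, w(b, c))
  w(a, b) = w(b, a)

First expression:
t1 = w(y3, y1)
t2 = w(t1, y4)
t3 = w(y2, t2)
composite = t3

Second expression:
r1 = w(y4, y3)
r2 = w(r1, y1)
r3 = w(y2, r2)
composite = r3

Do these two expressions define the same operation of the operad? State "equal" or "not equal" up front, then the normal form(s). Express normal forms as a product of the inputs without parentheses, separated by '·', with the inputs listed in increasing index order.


equal: each reduces to y1 · y2 · y3 · y4

In normal form, the first expression is y1 · y2 · y3 · y4
In normal form, the second expression is y1 · y2 · y3 · y4
One common form — equal.


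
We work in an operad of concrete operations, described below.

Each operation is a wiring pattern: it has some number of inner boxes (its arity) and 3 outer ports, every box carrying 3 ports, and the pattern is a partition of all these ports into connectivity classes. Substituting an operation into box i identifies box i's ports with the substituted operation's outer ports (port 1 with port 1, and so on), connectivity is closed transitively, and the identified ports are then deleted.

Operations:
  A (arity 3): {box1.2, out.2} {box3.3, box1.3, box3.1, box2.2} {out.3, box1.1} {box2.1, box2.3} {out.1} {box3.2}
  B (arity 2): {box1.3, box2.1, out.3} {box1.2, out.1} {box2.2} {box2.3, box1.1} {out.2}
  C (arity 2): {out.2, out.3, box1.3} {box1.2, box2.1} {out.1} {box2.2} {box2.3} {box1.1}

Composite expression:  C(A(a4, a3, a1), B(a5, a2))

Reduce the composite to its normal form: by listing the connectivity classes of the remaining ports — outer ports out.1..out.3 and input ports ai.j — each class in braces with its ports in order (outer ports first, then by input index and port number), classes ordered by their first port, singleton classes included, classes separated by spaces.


Two ports join when wires chain via C-identified ports.
composing A on (a4, a3, a1), with out.j its own outer ports: {out.1} {out.2, a4.2} {out.3, a4.1} {a1.1, a1.3, a3.2, a4.3} {a1.2} {a3.1, a3.3}
composing B on (a5, a2), with out.j its own outer ports: {out.1, a5.2} {out.2} {out.3, a2.1, a5.3} {a2.2} {a2.3, a5.1}
composing C on (a4, a3, a1, a5, a2), with out.j its own outer ports: {out.1} {out.2, out.3, a4.1} {a1.1, a1.3, a3.2, a4.3} {a1.2} {a2.1, a5.3} {a2.2} {a2.3, a5.1} {a3.1, a3.3} {a4.2, a5.2}

{out.1} {out.2, out.3, a4.1} {a1.1, a1.3, a3.2, a4.3} {a1.2} {a2.1, a5.3} {a2.2} {a2.3, a5.1} {a3.1, a3.3} {a4.2, a5.2}


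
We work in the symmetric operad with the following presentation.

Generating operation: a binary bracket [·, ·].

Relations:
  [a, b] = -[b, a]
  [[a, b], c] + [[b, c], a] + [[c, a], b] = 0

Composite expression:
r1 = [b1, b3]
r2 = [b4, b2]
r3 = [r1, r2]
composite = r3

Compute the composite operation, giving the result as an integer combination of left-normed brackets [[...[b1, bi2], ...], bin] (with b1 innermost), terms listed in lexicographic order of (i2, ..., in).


Expand each bracket as ab - ba; the b1-initial words give the coefficients.
Composite bracket: [[b1, b3], [b4, b2]]
Full expansion: 8 signed words from ab - ba (2^3 = 8).
Keep just the words that open with b1:
  word b1b3b2b4 has sign -1, contributing -[[[b1, b3], b2], b4]
  word b1b3b4b2 has sign +1, contributing +[[[b1, b3], b4], b2]

-[[[b1, b3], b2], b4] + [[[b1, b3], b4], b2]


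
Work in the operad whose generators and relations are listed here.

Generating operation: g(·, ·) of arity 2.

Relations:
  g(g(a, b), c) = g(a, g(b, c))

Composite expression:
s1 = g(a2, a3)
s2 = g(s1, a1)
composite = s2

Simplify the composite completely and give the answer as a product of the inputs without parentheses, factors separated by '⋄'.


a2 ⋄ a3 ⋄ a1

Associativity of g dissolves the nesting; only the a-input order survives.
g(a2, a3) linearizes to a2 ⋄ a3
g(g(a2, a3), a1) linearizes to a2 ⋄ a3 ⋄ a1


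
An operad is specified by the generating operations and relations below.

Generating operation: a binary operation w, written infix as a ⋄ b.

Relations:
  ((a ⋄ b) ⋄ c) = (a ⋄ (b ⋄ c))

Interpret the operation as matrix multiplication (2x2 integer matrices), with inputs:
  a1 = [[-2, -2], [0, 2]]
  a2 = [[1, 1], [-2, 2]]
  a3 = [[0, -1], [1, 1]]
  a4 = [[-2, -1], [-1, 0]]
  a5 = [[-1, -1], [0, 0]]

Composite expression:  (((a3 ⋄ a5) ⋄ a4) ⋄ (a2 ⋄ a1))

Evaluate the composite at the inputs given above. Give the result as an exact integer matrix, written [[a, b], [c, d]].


[[0, 0], [-2, 8]]

(a3 ⋄ a5) = [[0, 0], [-1, -1]]
((a3 ⋄ a5) ⋄ a4) = [[0, 0], [3, 1]]
(a2 ⋄ a1) = [[-2, 0], [4, 8]]
(((a3 ⋄ a5) ⋄ a4) ⋄ (a2 ⋄ a1)) = [[0, 0], [-2, 8]]


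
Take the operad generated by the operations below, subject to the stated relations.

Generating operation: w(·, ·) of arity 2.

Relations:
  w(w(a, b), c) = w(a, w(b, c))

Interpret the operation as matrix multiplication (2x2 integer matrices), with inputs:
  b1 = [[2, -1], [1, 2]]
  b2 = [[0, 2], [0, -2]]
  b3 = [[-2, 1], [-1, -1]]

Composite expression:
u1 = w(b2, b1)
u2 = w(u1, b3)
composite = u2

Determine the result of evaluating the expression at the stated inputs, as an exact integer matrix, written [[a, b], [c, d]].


[[-8, -2], [8, 2]]

w(b2, b1) = [[2, 4], [-2, -4]]
w(w(b2, b1), b3) = [[-8, -2], [8, 2]]


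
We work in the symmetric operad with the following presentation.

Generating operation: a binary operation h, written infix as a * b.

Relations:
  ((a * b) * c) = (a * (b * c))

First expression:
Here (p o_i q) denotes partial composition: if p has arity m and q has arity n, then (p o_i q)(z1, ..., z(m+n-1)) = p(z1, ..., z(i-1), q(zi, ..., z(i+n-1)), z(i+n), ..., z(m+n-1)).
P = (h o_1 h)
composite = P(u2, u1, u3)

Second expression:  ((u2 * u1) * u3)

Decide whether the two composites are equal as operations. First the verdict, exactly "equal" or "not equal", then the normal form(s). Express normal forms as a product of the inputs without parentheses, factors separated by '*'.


equal; both compose to u2 * u1 * u3

The first expression reduces to u2 * u1 * u3
The second expression reduces to u2 * u1 * u3
Same normal form: equal.


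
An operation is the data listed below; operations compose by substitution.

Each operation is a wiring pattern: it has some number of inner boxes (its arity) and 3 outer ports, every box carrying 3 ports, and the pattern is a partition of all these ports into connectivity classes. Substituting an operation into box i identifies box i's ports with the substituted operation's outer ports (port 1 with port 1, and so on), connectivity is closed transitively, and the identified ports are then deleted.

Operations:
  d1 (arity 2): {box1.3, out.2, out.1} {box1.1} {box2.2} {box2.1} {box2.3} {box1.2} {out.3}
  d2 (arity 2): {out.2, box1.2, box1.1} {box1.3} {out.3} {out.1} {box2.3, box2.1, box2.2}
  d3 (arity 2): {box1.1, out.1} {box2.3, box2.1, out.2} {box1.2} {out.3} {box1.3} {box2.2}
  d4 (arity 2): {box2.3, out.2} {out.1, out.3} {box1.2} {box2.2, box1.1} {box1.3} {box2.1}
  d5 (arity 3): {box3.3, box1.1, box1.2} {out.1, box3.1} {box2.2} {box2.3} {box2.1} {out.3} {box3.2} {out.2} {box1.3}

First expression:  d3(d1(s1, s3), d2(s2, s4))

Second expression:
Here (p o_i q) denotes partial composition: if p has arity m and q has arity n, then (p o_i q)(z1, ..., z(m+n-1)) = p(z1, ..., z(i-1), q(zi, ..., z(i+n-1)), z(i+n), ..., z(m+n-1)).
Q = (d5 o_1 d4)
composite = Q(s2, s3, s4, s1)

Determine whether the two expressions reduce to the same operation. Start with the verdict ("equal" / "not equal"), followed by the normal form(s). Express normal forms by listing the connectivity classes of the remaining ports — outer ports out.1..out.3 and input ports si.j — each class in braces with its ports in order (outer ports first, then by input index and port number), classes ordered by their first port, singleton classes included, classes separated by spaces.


not equal — first {out.1, s1.3} {out.2} {out.3} {s1.1} {s1.2} {s2.1, s2.2} {s2.3} {s3.1} {s3.2} {s3.3} {s4.1, s4.2, s4.3}, second {out.1, s1.1} {out.2} {out.3} {s1.2} {s1.3, s3.3} {s2.1, s3.2} {s2.2} {s2.3} {s3.1} {s4.1} {s4.2} {s4.3}


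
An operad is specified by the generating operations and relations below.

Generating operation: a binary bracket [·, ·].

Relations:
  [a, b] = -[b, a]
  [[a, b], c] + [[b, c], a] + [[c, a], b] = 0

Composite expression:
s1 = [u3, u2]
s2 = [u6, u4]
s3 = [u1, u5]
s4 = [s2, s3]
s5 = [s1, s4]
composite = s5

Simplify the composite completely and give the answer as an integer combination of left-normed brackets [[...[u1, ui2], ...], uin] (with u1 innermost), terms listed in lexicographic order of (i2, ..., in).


Expand each bracket as ab - ba; the u1-initial words give the coefficients.
Composite bracket: [[u3, u2], [[u6, u4], [u1, u5]]]
Applying ab - ba throughout gives 32 signed words (2^5 = 32).
Words beginning with u1 determine it all:
  from u1u5u4u6u2u3, sign +1: term +[[[[[u1, u5], u4], u6], u2], u3]
  from u1u5u4u6u3u2, sign -1: term -[[[[[u1, u5], u4], u6], u3], u2]
  from u1u5u6u4u2u3, sign -1: term -[[[[[u1, u5], u6], u4], u2], u3]
  from u1u5u6u4u3u2, sign +1: term +[[[[[u1, u5], u6], u4], u3], u2]

[[[[[u1, u5], u4], u6], u2], u3] - [[[[[u1, u5], u4], u6], u3], u2] - [[[[[u1, u5], u6], u4], u2], u3] + [[[[[u1, u5], u6], u4], u3], u2]


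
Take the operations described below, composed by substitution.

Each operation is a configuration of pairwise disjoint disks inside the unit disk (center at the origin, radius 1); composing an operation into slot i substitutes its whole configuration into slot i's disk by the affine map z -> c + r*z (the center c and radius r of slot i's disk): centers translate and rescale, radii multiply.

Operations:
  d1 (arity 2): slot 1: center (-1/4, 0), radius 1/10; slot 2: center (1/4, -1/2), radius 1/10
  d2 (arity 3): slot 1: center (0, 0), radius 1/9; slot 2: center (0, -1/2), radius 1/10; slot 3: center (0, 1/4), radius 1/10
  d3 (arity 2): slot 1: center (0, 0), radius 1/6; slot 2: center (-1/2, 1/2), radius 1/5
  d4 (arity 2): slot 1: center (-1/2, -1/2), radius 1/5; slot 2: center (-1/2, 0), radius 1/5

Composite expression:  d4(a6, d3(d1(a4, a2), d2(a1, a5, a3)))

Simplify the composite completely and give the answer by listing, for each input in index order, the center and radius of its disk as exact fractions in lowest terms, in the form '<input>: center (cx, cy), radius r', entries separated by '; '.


a1: center (-3/5, 1/10), radius 1/225; a2: center (-59/120, -1/60), radius 1/300; a3: center (-3/5, 11/100), radius 1/250; a4: center (-61/120, 0), radius 1/300; a5: center (-3/5, 2/25), radius 1/250; a6: center (-1/2, -1/2), radius 1/5

Only the slot chain above each a matters under d4; compose those maps.
input a6: applying the 1 nested substitution gives center (-1/2, -1/2), radius 1/5
input a4: applying the 3 nested substitutions gives center (-61/120, 0), radius 1/300
input a2: applying the 3 nested substitutions gives center (-59/120, -1/60), radius 1/300
input a1: applying the 3 nested substitutions gives center (-3/5, 1/10), radius 1/225
input a5: applying the 3 nested substitutions gives center (-3/5, 2/25), radius 1/250
input a3: applying the 3 nested substitutions gives center (-3/5, 11/100), radius 1/250


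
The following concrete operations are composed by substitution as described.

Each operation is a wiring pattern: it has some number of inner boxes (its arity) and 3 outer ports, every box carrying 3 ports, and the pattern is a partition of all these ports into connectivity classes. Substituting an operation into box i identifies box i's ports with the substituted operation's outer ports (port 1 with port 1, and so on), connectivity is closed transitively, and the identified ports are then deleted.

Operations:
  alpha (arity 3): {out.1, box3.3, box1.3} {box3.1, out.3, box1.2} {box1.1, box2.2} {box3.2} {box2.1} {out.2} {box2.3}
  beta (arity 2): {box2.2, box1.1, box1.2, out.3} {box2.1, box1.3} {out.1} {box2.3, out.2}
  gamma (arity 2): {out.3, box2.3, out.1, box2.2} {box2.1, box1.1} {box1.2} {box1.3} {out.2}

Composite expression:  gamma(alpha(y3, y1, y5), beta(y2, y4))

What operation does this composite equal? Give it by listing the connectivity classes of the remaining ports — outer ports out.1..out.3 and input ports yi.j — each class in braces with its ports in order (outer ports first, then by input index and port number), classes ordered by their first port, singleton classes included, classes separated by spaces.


Reachability decides: close wires over gamma-identified ports.
stage alpha: inputs (y3, y1, y5), connectivity {out.1, y3.3, y5.3} {out.2} {out.3, y3.2, y5.1} {y1.1} {y1.2, y3.1} {y1.3} {y5.2}, out.j its boundary
stage beta: inputs (y2, y4), connectivity {out.1} {out.2, y4.3} {out.3, y2.1, y2.2, y4.2} {y2.3, y4.1}, out.j its boundary
stage gamma: inputs (y3, y1, y5, y2, y4), connectivity {out.1, out.3, y2.1, y2.2, y4.2, y4.3} {out.2} {y1.1} {y1.2, y3.1} {y1.3} {y2.3, y4.1} {y3.2, y5.1} {y3.3, y5.3} {y5.2}, out.j its boundary

{out.1, out.3, y2.1, y2.2, y4.2, y4.3} {out.2} {y1.1} {y1.2, y3.1} {y1.3} {y2.3, y4.1} {y3.2, y5.1} {y3.3, y5.3} {y5.2}


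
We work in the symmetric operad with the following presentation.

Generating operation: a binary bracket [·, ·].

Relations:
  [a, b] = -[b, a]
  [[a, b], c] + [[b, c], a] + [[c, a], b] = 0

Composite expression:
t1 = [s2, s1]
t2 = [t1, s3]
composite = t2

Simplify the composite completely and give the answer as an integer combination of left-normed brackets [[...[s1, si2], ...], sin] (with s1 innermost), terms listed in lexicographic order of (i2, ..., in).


-[[s1, s2], s3]

Antisymmetry and Jacobi reduce to s1-anchored left-normed brackets.
Composite bracket: [[s2, s1], s3]
Under [a, b] = ab - ba we get 4 signed associative words (2^2 = 4).
Only words starting with s1 matter:
  sign of s1s2s3 is -1, so it contributes -[[s1, s2], s3]


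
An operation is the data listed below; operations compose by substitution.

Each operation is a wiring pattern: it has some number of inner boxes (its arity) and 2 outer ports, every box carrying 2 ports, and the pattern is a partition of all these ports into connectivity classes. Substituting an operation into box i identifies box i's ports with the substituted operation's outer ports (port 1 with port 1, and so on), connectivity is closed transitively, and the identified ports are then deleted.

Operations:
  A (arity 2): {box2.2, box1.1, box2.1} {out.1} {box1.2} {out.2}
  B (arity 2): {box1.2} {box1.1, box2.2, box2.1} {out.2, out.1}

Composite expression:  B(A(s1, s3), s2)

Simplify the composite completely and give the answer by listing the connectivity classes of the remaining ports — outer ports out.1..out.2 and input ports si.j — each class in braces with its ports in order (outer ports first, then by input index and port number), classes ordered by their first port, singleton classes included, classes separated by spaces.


{out.1, out.2} {s1.1, s3.1, s3.2} {s1.2} {s2.1, s2.2}

Two ports join when wires chain via B-identified ports.
after A, the pattern on (s1, s3) reads {out.1} {out.2} {s1.1, s3.1, s3.2} {s1.2} (out.j = its outer ports)
after B, the pattern on (s1, s3, s2) reads {out.1, out.2} {s1.1, s3.1, s3.2} {s1.2} {s2.1, s2.2} (out.j = its outer ports)


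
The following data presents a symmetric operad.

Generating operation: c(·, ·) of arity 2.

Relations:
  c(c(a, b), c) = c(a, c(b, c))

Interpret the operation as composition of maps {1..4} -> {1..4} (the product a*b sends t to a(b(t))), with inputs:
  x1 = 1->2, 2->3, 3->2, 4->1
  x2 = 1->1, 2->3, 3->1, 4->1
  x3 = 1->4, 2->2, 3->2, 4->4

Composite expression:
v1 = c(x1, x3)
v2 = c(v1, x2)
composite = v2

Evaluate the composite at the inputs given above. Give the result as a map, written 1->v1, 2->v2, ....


1->1, 2->3, 3->1, 4->1

c(x1, x3) = 1->1, 2->3, 3->3, 4->1
c(c(x1, x3), x2) = 1->1, 2->3, 3->1, 4->1


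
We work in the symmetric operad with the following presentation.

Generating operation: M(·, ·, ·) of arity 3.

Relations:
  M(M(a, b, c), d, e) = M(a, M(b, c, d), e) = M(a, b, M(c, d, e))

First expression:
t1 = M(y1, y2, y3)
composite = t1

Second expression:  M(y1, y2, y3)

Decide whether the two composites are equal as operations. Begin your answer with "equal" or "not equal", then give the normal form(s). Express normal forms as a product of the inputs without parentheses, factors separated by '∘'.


Reducing the first expression gives y1 ∘ y2 ∘ y3
Reducing the second expression gives y1 ∘ y2 ∘ y3
Same normal form: equal.

equal — both sides give y1 ∘ y2 ∘ y3


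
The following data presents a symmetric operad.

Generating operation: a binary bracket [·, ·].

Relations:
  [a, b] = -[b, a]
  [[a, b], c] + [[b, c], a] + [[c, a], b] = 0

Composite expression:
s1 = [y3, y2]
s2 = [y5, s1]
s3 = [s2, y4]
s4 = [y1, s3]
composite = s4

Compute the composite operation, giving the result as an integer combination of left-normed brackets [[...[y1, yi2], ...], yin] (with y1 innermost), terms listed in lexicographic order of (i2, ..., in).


[[[[y1, y2], y3], y5], y4] - [[[[y1, y3], y2], y5], y4] - [[[[y1, y4], y2], y3], y5] + [[[[y1, y4], y3], y2], y5] + [[[[y1, y4], y5], y2], y3] - [[[[y1, y4], y5], y3], y2] - [[[[y1, y5], y2], y3], y4] + [[[[y1, y5], y3], y2], y4]

In the tensor algebra, words opening y1 carry the y1-anchored form.
Composite bracket: [y1, [[y5, [y3, y2]], y4]]
Full expansion: 16 signed words from ab - ba (2^4 = 16).
Collect the words opening with y1:
  the word y1y2y3y5y4 carries sign +1 and contributes +[[[[y1, y2], y3], y5], y4]
  the word y1y3y2y5y4 carries sign -1 and contributes -[[[[y1, y3], y2], y5], y4]
  the word y1y4y2y3y5 carries sign -1 and contributes -[[[[y1, y4], y2], y3], y5]
  the word y1y4y3y2y5 carries sign +1 and contributes +[[[[y1, y4], y3], y2], y5]
  the word y1y4y5y2y3 carries sign +1 and contributes +[[[[y1, y4], y5], y2], y3]
  the word y1y4y5y3y2 carries sign -1 and contributes -[[[[y1, y4], y5], y3], y2]
  the word y1y5y2y3y4 carries sign -1 and contributes -[[[[y1, y5], y2], y3], y4]
  the word y1y5y3y2y4 carries sign +1 and contributes +[[[[y1, y5], y3], y2], y4]


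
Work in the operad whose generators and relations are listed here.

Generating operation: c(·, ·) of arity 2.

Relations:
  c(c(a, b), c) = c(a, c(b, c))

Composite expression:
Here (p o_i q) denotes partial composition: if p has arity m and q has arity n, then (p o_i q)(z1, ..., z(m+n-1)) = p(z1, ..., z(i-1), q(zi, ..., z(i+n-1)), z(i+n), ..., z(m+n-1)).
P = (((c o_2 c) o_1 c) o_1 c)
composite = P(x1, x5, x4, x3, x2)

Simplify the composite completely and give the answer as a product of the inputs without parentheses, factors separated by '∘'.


Key point: c is associative — brackets drop, the x-order remains.
c(x1, x5) spells out as x1 ∘ x5
c(c(x1, x5), x4) spells out as x1 ∘ x5 ∘ x4
c(x3, x2) spells out as x3 ∘ x2
c(c(c(x1, x5), x4), c(x3, x2)) spells out as x1 ∘ x5 ∘ x4 ∘ x3 ∘ x2

x1 ∘ x5 ∘ x4 ∘ x3 ∘ x2
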